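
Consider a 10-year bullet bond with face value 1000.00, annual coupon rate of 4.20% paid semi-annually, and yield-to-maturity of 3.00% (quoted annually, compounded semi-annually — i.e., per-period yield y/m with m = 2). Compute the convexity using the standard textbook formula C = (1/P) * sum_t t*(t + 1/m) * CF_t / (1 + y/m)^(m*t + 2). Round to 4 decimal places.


Answer: Convexity = 79.9655

Derivation:
Coupon per period c = face * coupon_rate / m = 21.000000
Periods per year m = 2; per-period yield y/m = 0.015000
Number of cashflows N = 20
Cashflows (t years, CF_t, discount factor 1/(1+y/m)^(m*t), PV):
  t = 0.5000: CF_t = 21.000000, DF = 0.985222, PV = 20.689655
  t = 1.0000: CF_t = 21.000000, DF = 0.970662, PV = 20.383897
  t = 1.5000: CF_t = 21.000000, DF = 0.956317, PV = 20.082657
  t = 2.0000: CF_t = 21.000000, DF = 0.942184, PV = 19.785869
  t = 2.5000: CF_t = 21.000000, DF = 0.928260, PV = 19.493467
  t = 3.0000: CF_t = 21.000000, DF = 0.914542, PV = 19.205386
  t = 3.5000: CF_t = 21.000000, DF = 0.901027, PV = 18.921563
  t = 4.0000: CF_t = 21.000000, DF = 0.887711, PV = 18.641934
  t = 4.5000: CF_t = 21.000000, DF = 0.874592, PV = 18.366437
  t = 5.0000: CF_t = 21.000000, DF = 0.861667, PV = 18.095012
  t = 5.5000: CF_t = 21.000000, DF = 0.848933, PV = 17.827598
  t = 6.0000: CF_t = 21.000000, DF = 0.836387, PV = 17.564136
  t = 6.5000: CF_t = 21.000000, DF = 0.824027, PV = 17.304567
  t = 7.0000: CF_t = 21.000000, DF = 0.811849, PV = 17.048835
  t = 7.5000: CF_t = 21.000000, DF = 0.799852, PV = 16.796882
  t = 8.0000: CF_t = 21.000000, DF = 0.788031, PV = 16.548652
  t = 8.5000: CF_t = 21.000000, DF = 0.776385, PV = 16.304090
  t = 9.0000: CF_t = 21.000000, DF = 0.764912, PV = 16.063143
  t = 9.5000: CF_t = 21.000000, DF = 0.753607, PV = 15.825757
  t = 10.0000: CF_t = 1021.000000, DF = 0.742470, PV = 758.062297
Price P = sum_t PV_t = 1103.011833
Convexity numerator sum_t t*(t + 1/m) * CF_t / (1+y/m)^(m*t + 2):
  t = 0.5000: term = 10.041328
  t = 1.0000: term = 29.678803
  t = 1.5000: term = 58.480401
  t = 2.0000: term = 96.026930
  t = 2.5000: term = 141.911720
  t = 3.0000: term = 195.740303
  t = 3.5000: term = 257.130119
  t = 4.0000: term = 325.710214
  t = 4.5000: term = 401.120953
  t = 5.0000: term = 483.013736
  t = 5.5000: term = 571.050723
  t = 6.0000: term = 664.904558
  t = 6.5000: term = 764.258113
  t = 7.0000: term = 868.804221
  t = 7.5000: term = 978.245428
  t = 8.0000: term = 1092.293746
  t = 8.5000: term = 1210.670408
  t = 9.0000: term = 1333.105636
  t = 9.5000: term = 1459.338408
  t = 10.0000: term = 77261.317854
Convexity = (1/P) * sum = 88202.843600 / 1103.011833 = 79.965455


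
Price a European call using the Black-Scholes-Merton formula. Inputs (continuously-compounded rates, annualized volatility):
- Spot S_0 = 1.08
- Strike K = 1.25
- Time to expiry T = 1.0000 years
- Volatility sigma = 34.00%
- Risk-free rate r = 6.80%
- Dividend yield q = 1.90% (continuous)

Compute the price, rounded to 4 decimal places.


Answer: Price = 0.1023

Derivation:
d1 = (ln(S/K) + (r - q + 0.5*sigma^2) * T) / (sigma * sqrt(T)) = -0.11583091
d2 = d1 - sigma * sqrt(T) = -0.45583091
exp(-rT) = 0.93426047; exp(-qT) = 0.98117936
C = S_0 * exp(-qT) * N(d1) - K * exp(-rT) * N(d2)
N(d1) = 0.45389328; N(d2) = 0.32425579
C = 1.0800 * 0.98117936 * 0.45389328 - 1.2500 * 0.93426047 * 0.32425579 = 0.1023


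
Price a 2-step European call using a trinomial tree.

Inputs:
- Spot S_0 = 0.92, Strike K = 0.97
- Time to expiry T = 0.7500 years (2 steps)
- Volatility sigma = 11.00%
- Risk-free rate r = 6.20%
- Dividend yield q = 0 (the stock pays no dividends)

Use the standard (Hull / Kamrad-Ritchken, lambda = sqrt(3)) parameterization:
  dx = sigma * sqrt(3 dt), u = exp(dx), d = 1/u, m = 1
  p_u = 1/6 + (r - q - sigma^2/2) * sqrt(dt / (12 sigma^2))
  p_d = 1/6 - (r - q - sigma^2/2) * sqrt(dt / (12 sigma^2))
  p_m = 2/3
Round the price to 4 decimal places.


dt = T/N = 0.375000; dx = sigma*sqrt(3*dt) = 0.116673
u = exp(dx) = 1.123751; d = 1/u = 0.889876
p_u = 0.256582, p_m = 0.666667, p_d = 0.076752
Discount per step: exp(-r*dt) = 0.977018
Stock lattice S(k, j) with j the centered position index:
  k=0: S(0,+0) = 0.9200
  k=1: S(1,-1) = 0.8187; S(1,+0) = 0.9200; S(1,+1) = 1.0339
  k=2: S(2,-2) = 0.7285; S(2,-1) = 0.8187; S(2,+0) = 0.9200; S(2,+1) = 1.0339; S(2,+2) = 1.1618
Terminal payoffs V(N, j) = max(S_T - K, 0):
  V(2,-2) = 0.000000; V(2,-1) = 0.000000; V(2,+0) = 0.000000; V(2,+1) = 0.063851; V(2,+2) = 0.191792
Backward induction: V(k, j) = exp(-r*dt) * [p_u * V(k+1, j+1) + p_m * V(k+1, j) + p_d * V(k+1, j-1)]
  V(1,-1) = exp(-r*dt) * [p_u*0.000000 + p_m*0.000000 + p_d*0.000000] = 0.000000
  V(1,+0) = exp(-r*dt) * [p_u*0.063851 + p_m*0.000000 + p_d*0.000000] = 0.016007
  V(1,+1) = exp(-r*dt) * [p_u*0.191792 + p_m*0.063851 + p_d*0.000000] = 0.089669
  V(0,+0) = exp(-r*dt) * [p_u*0.089669 + p_m*0.016007 + p_d*0.000000] = 0.032904

Answer: Price = V(0,0) = 0.0329


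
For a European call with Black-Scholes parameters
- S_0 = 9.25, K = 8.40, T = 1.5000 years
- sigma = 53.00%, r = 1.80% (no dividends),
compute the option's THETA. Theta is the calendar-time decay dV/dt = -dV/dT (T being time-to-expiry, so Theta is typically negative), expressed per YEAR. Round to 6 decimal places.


d1 = 0.5146498817; d2 = -0.1344649001
phi(d1) = 0.3494583888; exp(-qT) = 1.0000000000; exp(-rT) = 0.9733612415
Theta = -S*exp(-qT)*phi(d1)*sigma/(2*sqrt(T)) - r*K*exp(-rT)*N(d2) + q*S*exp(-qT)*N(d1)
N(d1) = 0.6966011492; N(d2) = 0.4465174823; sqrt(T) = 1.2247448714
Term 1 = -9.2500 * 1.0000000000 * 0.3494583888 * 0.5300 / (2 * 1.2247448714) = -0.6994190346
Term 2 = -0.0180 * 8.4000 * 0.9733612415 * 0.4465174823 = -0.0657149690
Term 3 = 0 (no dividend yield, q = 0)
Theta = -0.6994190346 + (-0.0657149690) + (0.0000000000) = -0.765134

Answer: Theta = -0.765134


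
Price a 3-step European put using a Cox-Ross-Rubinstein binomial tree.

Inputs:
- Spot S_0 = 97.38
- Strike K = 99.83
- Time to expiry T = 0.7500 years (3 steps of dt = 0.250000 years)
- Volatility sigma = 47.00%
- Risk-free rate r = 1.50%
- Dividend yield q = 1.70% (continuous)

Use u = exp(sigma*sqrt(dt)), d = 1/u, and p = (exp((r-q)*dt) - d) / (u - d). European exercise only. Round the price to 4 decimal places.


Answer: Price = V(0,0) = 18.3028

Derivation:
dt = T/N = 0.250000
u = exp(sigma*sqrt(dt)) = 1.264909; d = 1/u = 0.790571
p = (exp((r-q)*dt) - d) / (u - d) = 0.440465
Discount per step: exp(-r*dt) = 0.996257
Stock lattice S(k, i) with i counting down-moves:
  k=0: S(0,0) = 97.3800
  k=1: S(1,0) = 123.1768; S(1,1) = 76.9858
  k=2: S(2,0) = 155.8074; S(2,1) = 97.3800; S(2,2) = 60.8627
  k=3: S(3,0) = 197.0822; S(3,1) = 123.1768; S(3,2) = 76.9858; S(3,3) = 48.1163
Terminal payoffs V(N, i) = max(K - S_T, 0):
  V(3,0) = 0.000000; V(3,1) = 0.000000; V(3,2) = 22.844211; V(3,3) = 51.713707
Backward induction: V(k, i) = exp(-r*dt) * [p * V(k+1, i) + (1-p) * V(k+1, i+1)].
  V(2,0) = exp(-r*dt) * [p*0.000000 + (1-p)*0.000000] = 0.000000
  V(2,1) = exp(-r*dt) * [p*0.000000 + (1-p)*22.844211] = 12.734291
  V(2,2) = exp(-r*dt) * [p*22.844211 + (1-p)*51.713707] = 38.851735
  V(1,0) = exp(-r*dt) * [p*0.000000 + (1-p)*12.734291] = 7.098611
  V(1,1) = exp(-r*dt) * [p*12.734291 + (1-p)*38.851735] = 27.245551
  V(0,0) = exp(-r*dt) * [p*7.098611 + (1-p)*27.245551] = 18.302764


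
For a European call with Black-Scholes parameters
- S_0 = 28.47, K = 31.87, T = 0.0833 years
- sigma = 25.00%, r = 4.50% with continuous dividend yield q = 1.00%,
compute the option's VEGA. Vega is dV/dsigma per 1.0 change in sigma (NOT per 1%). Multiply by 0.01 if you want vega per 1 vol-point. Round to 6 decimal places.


d1 = -1.4870289102; d2 = -1.5591832586
phi(d1) = 0.1320511379; exp(-qT) = 0.9991673468; exp(-rT) = 0.9962585169
Vega = S * exp(-qT) * phi(d1) * sqrt(T) = 28.4700 * 0.9991673468 * 0.1320511379 * 0.2886173938 = 1.084152

Answer: Vega = 1.084152


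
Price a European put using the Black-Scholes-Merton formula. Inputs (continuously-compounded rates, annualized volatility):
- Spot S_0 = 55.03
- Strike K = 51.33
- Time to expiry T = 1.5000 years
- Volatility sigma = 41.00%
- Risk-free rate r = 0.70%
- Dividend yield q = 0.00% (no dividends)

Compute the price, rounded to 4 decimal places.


Answer: Price = 8.5016

Derivation:
d1 = (ln(S/K) + (r - q + 0.5*sigma^2) * T) / (sigma * sqrt(T)) = 0.41059445
d2 = d1 - sigma * sqrt(T) = -0.09155094
exp(-rT) = 0.98955493; exp(-qT) = 1.00000000
P = K * exp(-rT) * N(-d2) - S_0 * exp(-qT) * N(-d1)
N(-d1) = 0.34068497; N(-d2) = 0.53647259
P = 51.3300 * 0.98955493 * 0.53647259 - 55.0300 * 1.00000000 * 0.34068497 = 8.5016


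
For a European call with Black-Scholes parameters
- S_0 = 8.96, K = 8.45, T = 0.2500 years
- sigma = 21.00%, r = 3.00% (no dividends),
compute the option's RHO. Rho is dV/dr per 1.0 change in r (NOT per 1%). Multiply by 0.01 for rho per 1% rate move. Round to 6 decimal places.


Answer: Rho = 1.505548

Derivation:
d1 = 0.6820598630; d2 = 0.5770598630
phi(d1) = 0.3161490936; exp(-qT) = 1.0000000000; exp(-rT) = 0.9925280548
N(d2) = 0.7180504916
Rho = K*T*exp(-rT)*N(d2) = 8.4500 * 0.2500 * 0.9925280548 * 0.7180504916 = 1.505548


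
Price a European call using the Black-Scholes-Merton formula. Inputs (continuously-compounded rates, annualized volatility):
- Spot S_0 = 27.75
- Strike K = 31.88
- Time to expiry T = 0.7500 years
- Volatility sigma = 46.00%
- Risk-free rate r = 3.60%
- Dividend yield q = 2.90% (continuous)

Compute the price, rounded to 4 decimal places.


Answer: Price = 2.9059

Derivation:
d1 = (ln(S/K) + (r - q + 0.5*sigma^2) * T) / (sigma * sqrt(T)) = -0.13591080
d2 = d1 - sigma * sqrt(T) = -0.53428248
exp(-rT) = 0.97336124; exp(-qT) = 0.97848483
C = S_0 * exp(-qT) * N(d1) - K * exp(-rT) * N(d2)
N(d1) = 0.44594590; N(d2) = 0.29657305
C = 27.7500 * 0.97848483 * 0.44594590 - 31.8800 * 0.97336124 * 0.29657305 = 2.9059


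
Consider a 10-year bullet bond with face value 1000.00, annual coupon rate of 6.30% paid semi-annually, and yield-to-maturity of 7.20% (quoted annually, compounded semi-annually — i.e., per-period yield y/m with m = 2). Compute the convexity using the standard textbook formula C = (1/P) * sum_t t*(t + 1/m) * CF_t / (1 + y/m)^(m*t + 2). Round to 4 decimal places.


Answer: Convexity = 65.7093

Derivation:
Coupon per period c = face * coupon_rate / m = 31.500000
Periods per year m = 2; per-period yield y/m = 0.036000
Number of cashflows N = 20
Cashflows (t years, CF_t, discount factor 1/(1+y/m)^(m*t), PV):
  t = 0.5000: CF_t = 31.500000, DF = 0.965251, PV = 30.405405
  t = 1.0000: CF_t = 31.500000, DF = 0.931709, PV = 29.348847
  t = 1.5000: CF_t = 31.500000, DF = 0.899333, PV = 28.329003
  t = 2.0000: CF_t = 31.500000, DF = 0.868082, PV = 27.344597
  t = 2.5000: CF_t = 31.500000, DF = 0.837917, PV = 26.394399
  t = 3.0000: CF_t = 31.500000, DF = 0.808801, PV = 25.477219
  t = 3.5000: CF_t = 31.500000, DF = 0.780696, PV = 24.591910
  t = 4.0000: CF_t = 31.500000, DF = 0.753567, PV = 23.737365
  t = 4.5000: CF_t = 31.500000, DF = 0.727381, PV = 22.912515
  t = 5.0000: CF_t = 31.500000, DF = 0.702106, PV = 22.116327
  t = 5.5000: CF_t = 31.500000, DF = 0.677708, PV = 21.347806
  t = 6.0000: CF_t = 31.500000, DF = 0.654158, PV = 20.605990
  t = 6.5000: CF_t = 31.500000, DF = 0.631427, PV = 19.889952
  t = 7.0000: CF_t = 31.500000, DF = 0.609486, PV = 19.198795
  t = 7.5000: CF_t = 31.500000, DF = 0.588307, PV = 18.531656
  t = 8.0000: CF_t = 31.500000, DF = 0.567863, PV = 17.887699
  t = 8.5000: CF_t = 31.500000, DF = 0.548131, PV = 17.266118
  t = 9.0000: CF_t = 31.500000, DF = 0.529084, PV = 16.666137
  t = 9.5000: CF_t = 31.500000, DF = 0.510699, PV = 16.087005
  t = 10.0000: CF_t = 1031.500000, DF = 0.492952, PV = 508.480291
Price P = sum_t PV_t = 936.619037
Convexity numerator sum_t t*(t + 1/m) * CF_t / (1+y/m)^(m*t + 2):
  t = 0.5000: term = 14.164501
  t = 1.0000: term = 41.016896
  t = 1.5000: term = 79.183197
  t = 2.0000: term = 127.386095
  t = 2.5000: term = 184.439327
  t = 3.0000: term = 249.242334
  t = 3.5000: term = 320.775205
  t = 4.0000: term = 398.093883
  t = 4.5000: term = 480.325631
  t = 5.0000: term = 566.664730
  t = 5.5000: term = 656.368414
  t = 6.0000: term = 748.753017
  t = 6.5000: term = 843.190334
  t = 7.0000: term = 939.104174
  t = 7.5000: term = 1035.967097
  t = 8.0000: term = 1133.297339
  t = 8.5000: term = 1230.655894
  t = 9.0000: term = 1327.643765
  t = 9.5000: term = 1423.899362
  t = 10.0000: term = 49744.367408
Convexity = (1/P) * sum = 61544.538605 / 936.619037 = 65.709254


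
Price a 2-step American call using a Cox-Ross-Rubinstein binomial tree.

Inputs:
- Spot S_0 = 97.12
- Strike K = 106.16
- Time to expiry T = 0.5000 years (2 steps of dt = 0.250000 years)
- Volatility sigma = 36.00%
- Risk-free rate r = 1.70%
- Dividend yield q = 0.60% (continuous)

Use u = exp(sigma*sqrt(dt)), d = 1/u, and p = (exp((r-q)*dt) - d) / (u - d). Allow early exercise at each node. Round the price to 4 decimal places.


dt = T/N = 0.250000
u = exp(sigma*sqrt(dt)) = 1.197217; d = 1/u = 0.835270
p = (exp((r-q)*dt) - d) / (u - d) = 0.462729
Discount per step: exp(-r*dt) = 0.995759
Stock lattice S(k, i) with i counting down-moves:
  k=0: S(0,0) = 97.1200
  k=1: S(1,0) = 116.2738; S(1,1) = 81.1214
  k=2: S(2,0) = 139.2050; S(2,1) = 97.1200; S(2,2) = 67.7583
Terminal payoffs V(N, i) = max(S_T - K, 0):
  V(2,0) = 33.044953; V(2,1) = 0.000000; V(2,2) = 0.000000
Backward induction: V(k, i) = exp(-r*dt) * [p * V(k+1, i) + (1-p) * V(k+1, i+1)]; then take max(V_cont, immediate exercise) for American.
  V(1,0) = exp(-r*dt) * [p*33.044953 + (1-p)*0.000000] = 15.226021; exercise = 10.113750; V(1,0) = max -> 15.226021
  V(1,1) = exp(-r*dt) * [p*0.000000 + (1-p)*0.000000] = 0.000000; exercise = 0.000000; V(1,1) = max -> 0.000000
  V(0,0) = exp(-r*dt) * [p*15.226021 + (1-p)*0.000000] = 7.015647; exercise = 0.000000; V(0,0) = max -> 7.015647

Answer: Price = V(0,0) = 7.0156


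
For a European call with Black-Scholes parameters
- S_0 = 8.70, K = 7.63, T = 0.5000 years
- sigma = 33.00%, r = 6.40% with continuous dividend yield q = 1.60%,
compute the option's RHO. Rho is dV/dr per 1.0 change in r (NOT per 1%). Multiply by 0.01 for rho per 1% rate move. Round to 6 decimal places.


Answer: Rho = 2.617269

Derivation:
d1 = 0.7819323081; d2 = 0.5485870703
phi(d1) = 0.2938612387; exp(-qT) = 0.9920319148; exp(-rT) = 0.9685065821
N(d2) = 0.7083555695
Rho = K*T*exp(-rT)*N(d2) = 7.6300 * 0.5000 * 0.9685065821 * 0.7083555695 = 2.617269


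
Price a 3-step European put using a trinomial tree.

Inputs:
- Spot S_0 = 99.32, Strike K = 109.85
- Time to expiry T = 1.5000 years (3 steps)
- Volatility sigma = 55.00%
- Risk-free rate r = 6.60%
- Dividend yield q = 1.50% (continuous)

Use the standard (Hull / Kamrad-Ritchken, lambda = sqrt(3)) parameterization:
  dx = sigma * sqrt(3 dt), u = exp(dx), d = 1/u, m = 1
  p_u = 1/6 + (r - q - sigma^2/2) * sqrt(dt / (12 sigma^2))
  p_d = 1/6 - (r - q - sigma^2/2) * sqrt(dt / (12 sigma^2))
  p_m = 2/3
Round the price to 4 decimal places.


Answer: Price = V(0,0) = 26.3456

Derivation:
dt = T/N = 0.500000; dx = sigma*sqrt(3*dt) = 0.673610
u = exp(dx) = 1.961304; d = 1/u = 0.509865
p_u = 0.129460, p_m = 0.666667, p_d = 0.203873
Discount per step: exp(-r*dt) = 0.967539
Stock lattice S(k, j) with j the centered position index:
  k=0: S(0,+0) = 99.3200
  k=1: S(1,-1) = 50.6398; S(1,+0) = 99.3200; S(1,+1) = 194.7967
  k=2: S(2,-2) = 25.8194; S(2,-1) = 50.6398; S(2,+0) = 99.3200; S(2,+1) = 194.7967; S(2,+2) = 382.0557
  k=3: S(3,-3) = 13.1644; S(3,-2) = 25.8194; S(3,-1) = 50.6398; S(3,+0) = 99.3200; S(3,+1) = 194.7967; S(3,+2) = 382.0557; S(3,+3) = 749.3274
Terminal payoffs V(N, j) = max(K - S_T, 0):
  V(3,-3) = 96.685578; V(3,-2) = 84.030562; V(3,-1) = 59.210228; V(3,+0) = 10.530000; V(3,+1) = 0.000000; V(3,+2) = 0.000000; V(3,+3) = 0.000000
Backward induction: V(k, j) = exp(-r*dt) * [p_u * V(k+1, j+1) + p_m * V(k+1, j) + p_d * V(k+1, j-1)]
  V(2,-2) = exp(-r*dt) * [p_u*59.210228 + p_m*84.030562 + p_d*96.685578] = 80.690130
  V(2,-1) = exp(-r*dt) * [p_u*10.530000 + p_m*59.210228 + p_d*84.030562] = 56.086527
  V(2,+0) = exp(-r*dt) * [p_u*0.000000 + p_m*10.530000 + p_d*59.210228] = 18.471630
  V(2,+1) = exp(-r*dt) * [p_u*0.000000 + p_m*0.000000 + p_d*10.530000] = 2.077094
  V(2,+2) = exp(-r*dt) * [p_u*0.000000 + p_m*0.000000 + p_d*0.000000] = 0.000000
  V(1,-1) = exp(-r*dt) * [p_u*18.471630 + p_m*56.086527 + p_d*80.690130] = 54.407495
  V(1,+0) = exp(-r*dt) * [p_u*2.077094 + p_m*18.471630 + p_d*56.086527] = 23.238192
  V(1,+1) = exp(-r*dt) * [p_u*0.000000 + p_m*2.077094 + p_d*18.471630] = 4.983399
  V(0,+0) = exp(-r*dt) * [p_u*4.983399 + p_m*23.238192 + p_d*54.407495] = 26.345588


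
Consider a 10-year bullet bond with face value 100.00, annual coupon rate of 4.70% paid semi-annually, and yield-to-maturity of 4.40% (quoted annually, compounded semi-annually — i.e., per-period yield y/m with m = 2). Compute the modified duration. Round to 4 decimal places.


Coupon per period c = face * coupon_rate / m = 2.350000
Periods per year m = 2; per-period yield y/m = 0.022000
Number of cashflows N = 20
Cashflows (t years, CF_t, discount factor 1/(1+y/m)^(m*t), PV):
  t = 0.5000: CF_t = 2.350000, DF = 0.978474, PV = 2.299413
  t = 1.0000: CF_t = 2.350000, DF = 0.957411, PV = 2.249915
  t = 1.5000: CF_t = 2.350000, DF = 0.936801, PV = 2.201482
  t = 2.0000: CF_t = 2.350000, DF = 0.916635, PV = 2.154092
  t = 2.5000: CF_t = 2.350000, DF = 0.896903, PV = 2.107722
  t = 3.0000: CF_t = 2.350000, DF = 0.877596, PV = 2.062351
  t = 3.5000: CF_t = 2.350000, DF = 0.858704, PV = 2.017956
  t = 4.0000: CF_t = 2.350000, DF = 0.840220, PV = 1.974516
  t = 4.5000: CF_t = 2.350000, DF = 0.822133, PV = 1.932012
  t = 5.0000: CF_t = 2.350000, DF = 0.804435, PV = 1.890423
  t = 5.5000: CF_t = 2.350000, DF = 0.787119, PV = 1.849729
  t = 6.0000: CF_t = 2.350000, DF = 0.770175, PV = 1.809911
  t = 6.5000: CF_t = 2.350000, DF = 0.753596, PV = 1.770950
  t = 7.0000: CF_t = 2.350000, DF = 0.737373, PV = 1.732827
  t = 7.5000: CF_t = 2.350000, DF = 0.721500, PV = 1.695526
  t = 8.0000: CF_t = 2.350000, DF = 0.705969, PV = 1.659027
  t = 8.5000: CF_t = 2.350000, DF = 0.690772, PV = 1.623314
  t = 9.0000: CF_t = 2.350000, DF = 0.675902, PV = 1.588370
  t = 9.5000: CF_t = 2.350000, DF = 0.661352, PV = 1.554178
  t = 10.0000: CF_t = 102.350000, DF = 0.647116, PV = 66.232314
Price P = sum_t PV_t = 102.406028
First compute Macaulay numerator sum_t t * PV_t:
  t * PV_t at t = 0.5000: 1.149706
  t * PV_t at t = 1.0000: 2.249915
  t * PV_t at t = 1.5000: 3.302223
  t * PV_t at t = 2.0000: 4.308184
  t * PV_t at t = 2.5000: 5.269306
  t * PV_t at t = 3.0000: 6.187052
  t * PV_t at t = 3.5000: 7.062844
  t * PV_t at t = 4.0000: 7.898065
  t * PV_t at t = 4.5000: 8.694054
  t * PV_t at t = 5.0000: 9.452113
  t * PV_t at t = 5.5000: 10.173507
  t * PV_t at t = 6.0000: 10.859463
  t * PV_t at t = 6.5000: 11.511173
  t * PV_t at t = 7.0000: 12.129792
  t * PV_t at t = 7.5000: 12.716444
  t * PV_t at t = 8.0000: 13.272218
  t * PV_t at t = 8.5000: 13.798172
  t * PV_t at t = 9.0000: 14.295332
  t * PV_t at t = 9.5000: 14.764694
  t * PV_t at t = 10.0000: 662.323144
Macaulay duration D = 831.417402 / 102.406028 = 8.118833
Modified duration = D / (1 + y/m) = 8.118833 / (1 + 0.022000) = 7.944063

Answer: Modified duration = 7.9441


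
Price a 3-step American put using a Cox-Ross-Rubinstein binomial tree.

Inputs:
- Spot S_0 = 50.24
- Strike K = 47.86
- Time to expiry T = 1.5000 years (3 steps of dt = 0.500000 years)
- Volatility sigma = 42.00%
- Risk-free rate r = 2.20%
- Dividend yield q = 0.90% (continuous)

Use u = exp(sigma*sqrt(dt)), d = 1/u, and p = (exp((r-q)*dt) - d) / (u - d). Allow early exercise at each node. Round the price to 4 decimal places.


Answer: Price = V(0,0) = 9.0581

Derivation:
dt = T/N = 0.500000
u = exp(sigma*sqrt(dt)) = 1.345795; d = 1/u = 0.743055
p = (exp((r-q)*dt) - d) / (u - d) = 0.437114
Discount per step: exp(-r*dt) = 0.989060
Stock lattice S(k, i) with i counting down-moves:
  k=0: S(0,0) = 50.2400
  k=1: S(1,0) = 67.6127; S(1,1) = 37.3311
  k=2: S(2,0) = 90.9929; S(2,1) = 50.2400; S(2,2) = 27.7391
  k=3: S(3,0) = 122.4577; S(3,1) = 67.6127; S(3,2) = 37.3311; S(3,3) = 20.6117
Terminal payoffs V(N, i) = max(K - S_T, 0):
  V(3,0) = 0.000000; V(3,1) = 0.000000; V(3,2) = 10.528903; V(3,3) = 27.248339
Backward induction: V(k, i) = exp(-r*dt) * [p * V(k+1, i) + (1-p) * V(k+1, i+1)]; then take max(V_cont, immediate exercise) for American.
  V(2,0) = exp(-r*dt) * [p*0.000000 + (1-p)*0.000000] = 0.000000; exercise = 0.000000; V(2,0) = max -> 0.000000
  V(2,1) = exp(-r*dt) * [p*0.000000 + (1-p)*10.528903] = 5.861738; exercise = 0.000000; V(2,1) = max -> 5.861738
  V(2,2) = exp(-r*dt) * [p*10.528903 + (1-p)*27.248339] = 19.721902; exercise = 20.120932; V(2,2) = max -> 20.120932
  V(1,0) = exp(-r*dt) * [p*0.000000 + (1-p)*5.861738] = 3.263395; exercise = 0.000000; V(1,0) = max -> 3.263395
  V(1,1) = exp(-r*dt) * [p*5.861738 + (1-p)*20.120932] = 13.736108; exercise = 10.528903; V(1,1) = max -> 13.736108
  V(0,0) = exp(-r*dt) * [p*3.263395 + (1-p)*13.736108] = 9.058149; exercise = 0.000000; V(0,0) = max -> 9.058149


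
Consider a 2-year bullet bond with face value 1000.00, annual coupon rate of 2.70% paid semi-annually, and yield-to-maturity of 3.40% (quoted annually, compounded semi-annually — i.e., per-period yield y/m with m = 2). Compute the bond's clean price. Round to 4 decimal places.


Coupon per period c = face * coupon_rate / m = 13.500000
Periods per year m = 2; per-period yield y/m = 0.017000
Number of cashflows N = 4
Cashflows (t years, CF_t, discount factor 1/(1+y/m)^(m*t), PV):
  t = 0.5000: CF_t = 13.500000, DF = 0.983284, PV = 13.274336
  t = 1.0000: CF_t = 13.500000, DF = 0.966848, PV = 13.052445
  t = 1.5000: CF_t = 13.500000, DF = 0.950686, PV = 12.834262
  t = 2.0000: CF_t = 1013.500000, DF = 0.934795, PV = 947.414313
Price P = sum_t PV_t = 986.575356

Answer: Price = 986.5754


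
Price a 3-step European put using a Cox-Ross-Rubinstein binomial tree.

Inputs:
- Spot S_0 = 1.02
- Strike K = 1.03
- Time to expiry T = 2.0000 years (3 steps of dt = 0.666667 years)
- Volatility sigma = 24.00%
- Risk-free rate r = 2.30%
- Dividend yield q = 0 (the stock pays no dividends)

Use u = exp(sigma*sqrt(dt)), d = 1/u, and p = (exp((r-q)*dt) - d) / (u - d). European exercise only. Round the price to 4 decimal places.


dt = T/N = 0.666667
u = exp(sigma*sqrt(dt)) = 1.216477; d = 1/u = 0.822046
p = (exp((r-q)*dt) - d) / (u - d) = 0.490340
Discount per step: exp(-r*dt) = 0.984784
Stock lattice S(k, i) with i counting down-moves:
  k=0: S(0,0) = 1.0200
  k=1: S(1,0) = 1.2408; S(1,1) = 0.8385
  k=2: S(2,0) = 1.5094; S(2,1) = 1.0200; S(2,2) = 0.6893
  k=3: S(3,0) = 1.8362; S(3,1) = 1.2408; S(3,2) = 0.8385; S(3,3) = 0.5666
Terminal payoffs V(N, i) = max(K - S_T, 0):
  V(3,0) = 0.000000; V(3,1) = 0.000000; V(3,2) = 0.191513; V(3,3) = 0.463385
Backward induction: V(k, i) = exp(-r*dt) * [p * V(k+1, i) + (1-p) * V(k+1, i+1)].
  V(2,0) = exp(-r*dt) * [p*0.000000 + (1-p)*0.000000] = 0.000000
  V(2,1) = exp(-r*dt) * [p*0.000000 + (1-p)*0.191513] = 0.096121
  V(2,2) = exp(-r*dt) * [p*0.191513 + (1-p)*0.463385] = 0.325053
  V(1,0) = exp(-r*dt) * [p*0.000000 + (1-p)*0.096121] = 0.048244
  V(1,1) = exp(-r*dt) * [p*0.096121 + (1-p)*0.325053] = 0.209560
  V(0,0) = exp(-r*dt) * [p*0.048244 + (1-p)*0.209560] = 0.128475

Answer: Price = V(0,0) = 0.1285


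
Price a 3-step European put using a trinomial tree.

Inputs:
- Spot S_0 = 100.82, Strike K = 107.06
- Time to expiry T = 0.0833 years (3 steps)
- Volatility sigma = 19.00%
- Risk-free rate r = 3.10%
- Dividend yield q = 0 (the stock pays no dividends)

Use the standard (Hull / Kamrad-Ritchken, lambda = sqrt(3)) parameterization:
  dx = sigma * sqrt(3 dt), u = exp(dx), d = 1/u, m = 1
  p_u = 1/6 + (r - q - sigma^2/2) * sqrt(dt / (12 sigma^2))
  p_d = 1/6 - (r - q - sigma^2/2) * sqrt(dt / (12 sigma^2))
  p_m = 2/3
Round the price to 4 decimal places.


dt = T/N = 0.027767; dx = sigma*sqrt(3*dt) = 0.054837
u = exp(dx) = 1.056369; d = 1/u = 0.946639
p_u = 0.169945, p_m = 0.666667, p_d = 0.163388
Discount per step: exp(-r*dt) = 0.999140
Stock lattice S(k, j) with j the centered position index:
  k=0: S(0,+0) = 100.8200
  k=1: S(1,-1) = 95.4402; S(1,+0) = 100.8200; S(1,+1) = 106.5031
  k=2: S(2,-2) = 90.3474; S(2,-1) = 95.4402; S(2,+0) = 100.8200; S(2,+1) = 106.5031; S(2,+2) = 112.5065
  k=3: S(3,-3) = 85.5264; S(3,-2) = 90.3474; S(3,-1) = 95.4402; S(3,+0) = 100.8200; S(3,+1) = 106.5031; S(3,+2) = 112.5065; S(3,+3) = 118.8484
Terminal payoffs V(N, j) = max(K - S_T, 0):
  V(3,-3) = 21.533623; V(3,-2) = 16.712609; V(3,-1) = 11.619841; V(3,+0) = 6.240000; V(3,+1) = 0.556904; V(3,+2) = 0.000000; V(3,+3) = 0.000000
Backward induction: V(k, j) = exp(-r*dt) * [p_u * V(k+1, j+1) + p_m * V(k+1, j) + p_d * V(k+1, j-1)]
  V(2,-2) = exp(-r*dt) * [p_u*11.619841 + p_m*16.712609 + p_d*21.533623] = 16.620501
  V(2,-1) = exp(-r*dt) * [p_u*6.240000 + p_m*11.619841 + p_d*16.712609] = 11.527733
  V(2,+0) = exp(-r*dt) * [p_u*0.556904 + p_m*6.240000 + p_d*11.619841] = 6.147892
  V(2,+1) = exp(-r*dt) * [p_u*0.000000 + p_m*0.556904 + p_d*6.240000] = 1.389614
  V(2,+2) = exp(-r*dt) * [p_u*0.000000 + p_m*0.000000 + p_d*0.556904] = 0.090913
  V(1,-1) = exp(-r*dt) * [p_u*6.147892 + p_m*11.527733 + p_d*16.620501] = 11.435705
  V(1,+0) = exp(-r*dt) * [p_u*1.389614 + p_m*6.147892 + p_d*11.527733] = 6.212897
  V(1,+1) = exp(-r*dt) * [p_u*0.090913 + p_m*1.389614 + p_d*6.147892] = 1.944678
  V(0,+0) = exp(-r*dt) * [p_u*1.944678 + p_m*6.212897 + p_d*11.435705] = 6.335422

Answer: Price = V(0,0) = 6.3354


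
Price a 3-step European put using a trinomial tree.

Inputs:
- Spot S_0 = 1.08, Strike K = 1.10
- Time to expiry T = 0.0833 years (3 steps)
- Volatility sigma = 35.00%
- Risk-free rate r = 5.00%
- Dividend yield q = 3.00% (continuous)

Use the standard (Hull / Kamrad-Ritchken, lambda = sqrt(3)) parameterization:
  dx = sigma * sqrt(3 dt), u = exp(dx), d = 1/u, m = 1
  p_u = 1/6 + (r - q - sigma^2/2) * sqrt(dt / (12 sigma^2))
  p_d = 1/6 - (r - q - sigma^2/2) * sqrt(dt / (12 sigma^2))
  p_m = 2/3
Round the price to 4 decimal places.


dt = T/N = 0.027767; dx = sigma*sqrt(3*dt) = 0.101016
u = exp(dx) = 1.106294; d = 1/u = 0.903918
p_u = 0.160997, p_m = 0.666667, p_d = 0.172336
Discount per step: exp(-r*dt) = 0.998613
Stock lattice S(k, j) with j the centered position index:
  k=0: S(0,+0) = 1.0800
  k=1: S(1,-1) = 0.9762; S(1,+0) = 1.0800; S(1,+1) = 1.1948
  k=2: S(2,-2) = 0.8824; S(2,-1) = 0.9762; S(2,+0) = 1.0800; S(2,+1) = 1.1948; S(2,+2) = 1.3218
  k=3: S(3,-3) = 0.7976; S(3,-2) = 0.8824; S(3,-1) = 0.9762; S(3,+0) = 1.0800; S(3,+1) = 1.1948; S(3,+2) = 1.3218; S(3,+3) = 1.4623
Terminal payoffs V(N, j) = max(K - S_T, 0):
  V(3,-3) = 0.302351; V(3,-2) = 0.217566; V(3,-1) = 0.123768; V(3,+0) = 0.020000; V(3,+1) = 0.000000; V(3,+2) = 0.000000; V(3,+3) = 0.000000
Backward induction: V(k, j) = exp(-r*dt) * [p_u * V(k+1, j+1) + p_m * V(k+1, j) + p_d * V(k+1, j-1)]
  V(2,-2) = exp(-r*dt) * [p_u*0.123768 + p_m*0.217566 + p_d*0.302351] = 0.216775
  V(2,-1) = exp(-r*dt) * [p_u*0.020000 + p_m*0.123768 + p_d*0.217566] = 0.123055
  V(2,+0) = exp(-r*dt) * [p_u*0.000000 + p_m*0.020000 + p_d*0.123768] = 0.034615
  V(2,+1) = exp(-r*dt) * [p_u*0.000000 + p_m*0.000000 + p_d*0.020000] = 0.003442
  V(2,+2) = exp(-r*dt) * [p_u*0.000000 + p_m*0.000000 + p_d*0.000000] = 0.000000
  V(1,-1) = exp(-r*dt) * [p_u*0.034615 + p_m*0.123055 + p_d*0.216775] = 0.124795
  V(1,+0) = exp(-r*dt) * [p_u*0.003442 + p_m*0.034615 + p_d*0.123055] = 0.044775
  V(1,+1) = exp(-r*dt) * [p_u*0.000000 + p_m*0.003442 + p_d*0.034615] = 0.008249
  V(0,+0) = exp(-r*dt) * [p_u*0.008249 + p_m*0.044775 + p_d*0.124795] = 0.052612

Answer: Price = V(0,0) = 0.0526


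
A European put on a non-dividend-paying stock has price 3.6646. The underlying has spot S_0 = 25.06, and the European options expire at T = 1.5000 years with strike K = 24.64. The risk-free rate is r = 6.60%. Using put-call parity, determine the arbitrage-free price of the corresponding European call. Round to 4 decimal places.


Answer: Call price = 6.4071

Derivation:
Put-call parity: C - P = S_0 * exp(-qT) - K * exp(-rT).
S_0 * exp(-qT) = 25.0600 * 1.00000000 = 25.06000000
K * exp(-rT) = 24.6400 * 0.90574271 = 22.31750033
C = P + S*exp(-qT) - K*exp(-rT)
C = 3.6646 + 25.06000000 - 22.31750033 = 6.4071


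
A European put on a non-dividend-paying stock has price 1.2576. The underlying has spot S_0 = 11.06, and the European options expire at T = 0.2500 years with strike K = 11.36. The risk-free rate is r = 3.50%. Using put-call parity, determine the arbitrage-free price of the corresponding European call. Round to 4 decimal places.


Answer: Call price = 1.0566

Derivation:
Put-call parity: C - P = S_0 * exp(-qT) - K * exp(-rT).
S_0 * exp(-qT) = 11.0600 * 1.00000000 = 11.06000000
K * exp(-rT) = 11.3600 * 0.99128817 = 11.26103361
C = P + S*exp(-qT) - K*exp(-rT)
C = 1.2576 + 11.06000000 - 11.26103361 = 1.0566


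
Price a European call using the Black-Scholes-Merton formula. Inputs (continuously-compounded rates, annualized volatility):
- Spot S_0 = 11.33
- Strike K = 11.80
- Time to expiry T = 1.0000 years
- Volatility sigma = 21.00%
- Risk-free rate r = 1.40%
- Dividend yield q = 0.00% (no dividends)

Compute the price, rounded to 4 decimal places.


Answer: Price = 0.8150

Derivation:
d1 = (ln(S/K) + (r - q + 0.5*sigma^2) * T) / (sigma * sqrt(T)) = -0.02188313
d2 = d1 - sigma * sqrt(T) = -0.23188313
exp(-rT) = 0.98609754; exp(-qT) = 1.00000000
C = S_0 * exp(-qT) * N(d1) - K * exp(-rT) * N(d2)
N(d1) = 0.49127059; N(d2) = 0.40831440
C = 11.3300 * 1.00000000 * 0.49127059 - 11.8000 * 0.98609754 * 0.40831440 = 0.8150


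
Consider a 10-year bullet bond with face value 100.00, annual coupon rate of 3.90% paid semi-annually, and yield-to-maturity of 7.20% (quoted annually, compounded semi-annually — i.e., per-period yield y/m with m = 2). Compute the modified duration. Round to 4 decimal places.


Answer: Modified duration = 7.8106

Derivation:
Coupon per period c = face * coupon_rate / m = 1.950000
Periods per year m = 2; per-period yield y/m = 0.036000
Number of cashflows N = 20
Cashflows (t years, CF_t, discount factor 1/(1+y/m)^(m*t), PV):
  t = 0.5000: CF_t = 1.950000, DF = 0.965251, PV = 1.882239
  t = 1.0000: CF_t = 1.950000, DF = 0.931709, PV = 1.816833
  t = 1.5000: CF_t = 1.950000, DF = 0.899333, PV = 1.753700
  t = 2.0000: CF_t = 1.950000, DF = 0.868082, PV = 1.692761
  t = 2.5000: CF_t = 1.950000, DF = 0.837917, PV = 1.633939
  t = 3.0000: CF_t = 1.950000, DF = 0.808801, PV = 1.577161
  t = 3.5000: CF_t = 1.950000, DF = 0.780696, PV = 1.522356
  t = 4.0000: CF_t = 1.950000, DF = 0.753567, PV = 1.469456
  t = 4.5000: CF_t = 1.950000, DF = 0.727381, PV = 1.418394
  t = 5.0000: CF_t = 1.950000, DF = 0.702106, PV = 1.369106
  t = 5.5000: CF_t = 1.950000, DF = 0.677708, PV = 1.321531
  t = 6.0000: CF_t = 1.950000, DF = 0.654158, PV = 1.275609
  t = 6.5000: CF_t = 1.950000, DF = 0.631427, PV = 1.231283
  t = 7.0000: CF_t = 1.950000, DF = 0.609486, PV = 1.188497
  t = 7.5000: CF_t = 1.950000, DF = 0.588307, PV = 1.147198
  t = 8.0000: CF_t = 1.950000, DF = 0.567863, PV = 1.107334
  t = 8.5000: CF_t = 1.950000, DF = 0.548131, PV = 1.068855
  t = 9.0000: CF_t = 1.950000, DF = 0.529084, PV = 1.031713
  t = 9.5000: CF_t = 1.950000, DF = 0.510699, PV = 0.995862
  t = 10.0000: CF_t = 101.950000, DF = 0.492952, PV = 50.256486
Price P = sum_t PV_t = 76.760313
First compute Macaulay numerator sum_t t * PV_t:
  t * PV_t at t = 0.5000: 0.941120
  t * PV_t at t = 1.0000: 1.816833
  t * PV_t at t = 1.5000: 2.630550
  t * PV_t at t = 2.0000: 3.385522
  t * PV_t at t = 2.5000: 4.084847
  t * PV_t at t = 3.0000: 4.731484
  t * PV_t at t = 3.5000: 5.328247
  t * PV_t at t = 4.0000: 5.877824
  t * PV_t at t = 4.5000: 6.382772
  t * PV_t at t = 5.0000: 6.845530
  t * PV_t at t = 5.5000: 7.268420
  t * PV_t at t = 6.0000: 7.653654
  t * PV_t at t = 6.5000: 8.003338
  t * PV_t at t = 7.0000: 8.319478
  t * PV_t at t = 7.5000: 8.603983
  t * PV_t at t = 8.0000: 8.858670
  t * PV_t at t = 8.5000: 9.085267
  t * PV_t at t = 9.0000: 9.285419
  t * PV_t at t = 9.5000: 9.460691
  t * PV_t at t = 10.0000: 502.564864
Macaulay duration D = 621.128511 / 76.760313 = 8.091792
Modified duration = D / (1 + y/m) = 8.091792 / (1 + 0.036000) = 7.810610


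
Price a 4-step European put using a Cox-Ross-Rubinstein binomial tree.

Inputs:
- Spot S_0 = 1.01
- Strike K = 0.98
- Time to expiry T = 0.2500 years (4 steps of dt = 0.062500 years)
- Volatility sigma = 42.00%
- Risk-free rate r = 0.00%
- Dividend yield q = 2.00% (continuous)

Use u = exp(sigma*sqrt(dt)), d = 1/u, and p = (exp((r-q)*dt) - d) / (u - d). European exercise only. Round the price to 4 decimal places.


Answer: Price = V(0,0) = 0.0709

Derivation:
dt = T/N = 0.062500
u = exp(sigma*sqrt(dt)) = 1.110711; d = 1/u = 0.900325
p = (exp((r-q)*dt) - d) / (u - d) = 0.467836
Discount per step: exp(-r*dt) = 1.000000
Stock lattice S(k, i) with i counting down-moves:
  k=0: S(0,0) = 1.0100
  k=1: S(1,0) = 1.1218; S(1,1) = 0.9093
  k=2: S(2,0) = 1.2460; S(2,1) = 1.0100; S(2,2) = 0.8187
  k=3: S(3,0) = 1.3840; S(3,1) = 1.1218; S(3,2) = 0.9093; S(3,3) = 0.7371
  k=4: S(4,0) = 1.5372; S(4,1) = 1.2460; S(4,2) = 1.0100; S(4,3) = 0.8187; S(4,4) = 0.6636
Terminal payoffs V(N, i) = max(K - S_T, 0):
  V(4,0) = 0.000000; V(4,1) = 0.000000; V(4,2) = 0.000000; V(4,3) = 0.161310; V(4,4) = 0.316383
Backward induction: V(k, i) = exp(-r*dt) * [p * V(k+1, i) + (1-p) * V(k+1, i+1)].
  V(3,0) = exp(-r*dt) * [p*0.000000 + (1-p)*0.000000] = 0.000000
  V(3,1) = exp(-r*dt) * [p*0.000000 + (1-p)*0.000000] = 0.000000
  V(3,2) = exp(-r*dt) * [p*0.000000 + (1-p)*0.161310] = 0.085843
  V(3,3) = exp(-r*dt) * [p*0.161310 + (1-p)*0.316383] = 0.243834
  V(2,0) = exp(-r*dt) * [p*0.000000 + (1-p)*0.000000] = 0.000000
  V(2,1) = exp(-r*dt) * [p*0.000000 + (1-p)*0.085843] = 0.045683
  V(2,2) = exp(-r*dt) * [p*0.085843 + (1-p)*0.243834] = 0.169920
  V(1,0) = exp(-r*dt) * [p*0.000000 + (1-p)*0.045683] = 0.024311
  V(1,1) = exp(-r*dt) * [p*0.045683 + (1-p)*0.169920] = 0.111797
  V(0,0) = exp(-r*dt) * [p*0.024311 + (1-p)*0.111797] = 0.070868


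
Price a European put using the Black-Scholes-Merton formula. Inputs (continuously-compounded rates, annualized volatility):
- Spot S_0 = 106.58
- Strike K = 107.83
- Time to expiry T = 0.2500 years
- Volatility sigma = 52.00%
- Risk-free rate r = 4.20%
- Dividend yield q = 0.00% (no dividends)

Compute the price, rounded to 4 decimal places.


Answer: Price = 11.0923

Derivation:
d1 = (ln(S/K) + (r - q + 0.5*sigma^2) * T) / (sigma * sqrt(T)) = 0.12553832
d2 = d1 - sigma * sqrt(T) = -0.13446168
exp(-rT) = 0.98955493; exp(-qT) = 1.00000000
P = K * exp(-rT) * N(-d2) - S_0 * exp(-qT) * N(-d1)
N(-d1) = 0.45004869; N(-d2) = 0.55348124
P = 107.8300 * 0.98955493 * 0.55348124 - 106.5800 * 1.00000000 * 0.45004869 = 11.0923


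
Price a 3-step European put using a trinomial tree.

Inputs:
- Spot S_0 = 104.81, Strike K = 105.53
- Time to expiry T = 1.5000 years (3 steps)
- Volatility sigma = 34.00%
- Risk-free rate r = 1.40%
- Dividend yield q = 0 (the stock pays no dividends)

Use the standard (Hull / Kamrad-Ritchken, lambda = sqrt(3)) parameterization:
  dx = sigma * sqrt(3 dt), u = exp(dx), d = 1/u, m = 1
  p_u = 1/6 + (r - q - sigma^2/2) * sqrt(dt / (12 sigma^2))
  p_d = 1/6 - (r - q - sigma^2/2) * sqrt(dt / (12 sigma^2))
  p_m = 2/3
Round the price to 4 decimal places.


dt = T/N = 0.500000; dx = sigma*sqrt(3*dt) = 0.416413
u = exp(dx) = 1.516512; d = 1/u = 0.659408
p_u = 0.140371, p_m = 0.666667, p_d = 0.192963
Discount per step: exp(-r*dt) = 0.993024
Stock lattice S(k, j) with j the centered position index:
  k=0: S(0,+0) = 104.8100
  k=1: S(1,-1) = 69.1125; S(1,+0) = 104.8100; S(1,+1) = 158.9457
  k=2: S(2,-2) = 45.5733; S(2,-1) = 69.1125; S(2,+0) = 104.8100; S(2,+1) = 158.9457; S(2,+2) = 241.0431
  k=3: S(3,-3) = 30.0514; S(3,-2) = 45.5733; S(3,-1) = 69.1125; S(3,+0) = 104.8100; S(3,+1) = 158.9457; S(3,+2) = 241.0431; S(3,+3) = 365.5448
Terminal payoffs V(N, j) = max(K - S_T, 0):
  V(3,-3) = 75.478595; V(3,-2) = 59.956670; V(3,-1) = 36.417478; V(3,+0) = 0.720000; V(3,+1) = 0.000000; V(3,+2) = 0.000000; V(3,+3) = 0.000000
Backward induction: V(k, j) = exp(-r*dt) * [p_u * V(k+1, j+1) + p_m * V(k+1, j) + p_d * V(k+1, j-1)]
  V(2,-2) = exp(-r*dt) * [p_u*36.417478 + p_m*59.956670 + p_d*75.478595] = 59.231534
  V(2,-1) = exp(-r*dt) * [p_u*0.720000 + p_m*36.417478 + p_d*59.956670] = 35.698021
  V(2,+0) = exp(-r*dt) * [p_u*0.000000 + p_m*0.720000 + p_d*36.417478] = 7.454846
  V(2,+1) = exp(-r*dt) * [p_u*0.000000 + p_m*0.000000 + p_d*0.720000] = 0.137964
  V(2,+2) = exp(-r*dt) * [p_u*0.000000 + p_m*0.000000 + p_d*0.000000] = 0.000000
  V(1,-1) = exp(-r*dt) * [p_u*7.454846 + p_m*35.698021 + p_d*59.231534] = 36.021562
  V(1,+0) = exp(-r*dt) * [p_u*0.137964 + p_m*7.454846 + p_d*35.698021] = 11.794796
  V(1,+1) = exp(-r*dt) * [p_u*0.000000 + p_m*0.137964 + p_d*7.454846] = 1.519807
  V(0,+0) = exp(-r*dt) * [p_u*1.519807 + p_m*11.794796 + p_d*36.021562] = 14.922526

Answer: Price = V(0,0) = 14.9225


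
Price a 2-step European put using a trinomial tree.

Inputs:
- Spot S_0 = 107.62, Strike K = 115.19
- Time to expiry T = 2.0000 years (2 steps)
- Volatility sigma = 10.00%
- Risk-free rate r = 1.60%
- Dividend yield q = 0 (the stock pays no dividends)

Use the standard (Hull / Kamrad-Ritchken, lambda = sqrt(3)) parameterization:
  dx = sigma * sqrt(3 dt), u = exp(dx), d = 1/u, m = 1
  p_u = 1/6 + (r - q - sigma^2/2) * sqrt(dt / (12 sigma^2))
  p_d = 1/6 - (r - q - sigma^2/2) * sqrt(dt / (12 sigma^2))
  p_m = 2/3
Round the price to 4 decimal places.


dt = T/N = 1.000000; dx = sigma*sqrt(3*dt) = 0.173205
u = exp(dx) = 1.189110; d = 1/u = 0.840965
p_u = 0.198421, p_m = 0.666667, p_d = 0.134912
Discount per step: exp(-r*dt) = 0.984127
Stock lattice S(k, j) with j the centered position index:
  k=0: S(0,+0) = 107.6200
  k=1: S(1,-1) = 90.5047; S(1,+0) = 107.6200; S(1,+1) = 127.9720
  k=2: S(2,-2) = 76.1113; S(2,-1) = 90.5047; S(2,+0) = 107.6200; S(2,+1) = 127.9720; S(2,+2) = 152.1728
Terminal payoffs V(N, j) = max(K - S_T, 0):
  V(2,-2) = 39.078730; V(2,-1) = 24.685333; V(2,+0) = 7.570000; V(2,+1) = 0.000000; V(2,+2) = 0.000000
Backward induction: V(k, j) = exp(-r*dt) * [p_u * V(k+1, j+1) + p_m * V(k+1, j) + p_d * V(k+1, j-1)]
  V(1,-1) = exp(-r*dt) * [p_u*7.570000 + p_m*24.685333 + p_d*39.078730] = 22.862400
  V(1,+0) = exp(-r*dt) * [p_u*0.000000 + p_m*7.570000 + p_d*24.685333] = 8.244058
  V(1,+1) = exp(-r*dt) * [p_u*0.000000 + p_m*0.000000 + p_d*7.570000] = 1.005076
  V(0,+0) = exp(-r*dt) * [p_u*1.005076 + p_m*8.244058 + p_d*22.862400] = 8.640528

Answer: Price = V(0,0) = 8.6405


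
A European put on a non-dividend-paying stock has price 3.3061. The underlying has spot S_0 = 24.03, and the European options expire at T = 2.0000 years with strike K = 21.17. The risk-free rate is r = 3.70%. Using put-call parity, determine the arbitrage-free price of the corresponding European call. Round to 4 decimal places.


Put-call parity: C - P = S_0 * exp(-qT) - K * exp(-rT).
S_0 * exp(-qT) = 24.0300 * 1.00000000 = 24.03000000
K * exp(-rT) = 21.1700 * 0.92867169 = 19.65997976
C = P + S*exp(-qT) - K*exp(-rT)
C = 3.3061 + 24.03000000 - 19.65997976 = 7.6761

Answer: Call price = 7.6761


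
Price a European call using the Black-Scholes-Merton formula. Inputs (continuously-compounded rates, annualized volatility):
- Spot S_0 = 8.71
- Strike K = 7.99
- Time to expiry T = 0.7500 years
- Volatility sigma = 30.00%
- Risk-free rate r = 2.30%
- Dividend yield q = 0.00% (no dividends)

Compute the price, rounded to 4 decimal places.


d1 = (ln(S/K) + (r - q + 0.5*sigma^2) * T) / (sigma * sqrt(T)) = 0.52839494
d2 = d1 - sigma * sqrt(T) = 0.26858731
exp(-rT) = 0.98289793; exp(-qT) = 1.00000000
C = S_0 * exp(-qT) * N(d1) - K * exp(-rT) * N(d2)
N(d1) = 0.70138737; N(d2) = 0.60587636
C = 8.7100 * 1.00000000 * 0.70138737 - 7.9900 * 0.98289793 * 0.60587636 = 1.3509

Answer: Price = 1.3509


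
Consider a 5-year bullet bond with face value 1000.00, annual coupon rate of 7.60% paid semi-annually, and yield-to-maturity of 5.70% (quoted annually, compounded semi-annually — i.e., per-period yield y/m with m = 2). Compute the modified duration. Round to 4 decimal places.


Coupon per period c = face * coupon_rate / m = 38.000000
Periods per year m = 2; per-period yield y/m = 0.028500
Number of cashflows N = 10
Cashflows (t years, CF_t, discount factor 1/(1+y/m)^(m*t), PV):
  t = 0.5000: CF_t = 38.000000, DF = 0.972290, PV = 36.947010
  t = 1.0000: CF_t = 38.000000, DF = 0.945347, PV = 35.923199
  t = 1.5000: CF_t = 38.000000, DF = 0.919152, PV = 34.927758
  t = 2.0000: CF_t = 38.000000, DF = 0.893682, PV = 33.959901
  t = 2.5000: CF_t = 38.000000, DF = 0.868917, PV = 33.018863
  t = 3.0000: CF_t = 38.000000, DF = 0.844840, PV = 32.103902
  t = 3.5000: CF_t = 38.000000, DF = 0.821429, PV = 31.214295
  t = 4.0000: CF_t = 38.000000, DF = 0.798667, PV = 30.349338
  t = 4.5000: CF_t = 38.000000, DF = 0.776536, PV = 29.508350
  t = 5.0000: CF_t = 1038.000000, DF = 0.755018, PV = 783.708204
Price P = sum_t PV_t = 1081.660821
First compute Macaulay numerator sum_t t * PV_t:
  t * PV_t at t = 0.5000: 18.473505
  t * PV_t at t = 1.0000: 35.923199
  t * PV_t at t = 1.5000: 52.391637
  t * PV_t at t = 2.0000: 67.919802
  t * PV_t at t = 2.5000: 82.547158
  t * PV_t at t = 3.0000: 96.311706
  t * PV_t at t = 3.5000: 109.250031
  t * PV_t at t = 4.0000: 121.397354
  t * PV_t at t = 4.5000: 132.787577
  t * PV_t at t = 5.0000: 3918.541021
Macaulay duration D = 4635.542989 / 1081.660821 = 4.285579
Modified duration = D / (1 + y/m) = 4.285579 / (1 + 0.028500) = 4.166825

Answer: Modified duration = 4.1668
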